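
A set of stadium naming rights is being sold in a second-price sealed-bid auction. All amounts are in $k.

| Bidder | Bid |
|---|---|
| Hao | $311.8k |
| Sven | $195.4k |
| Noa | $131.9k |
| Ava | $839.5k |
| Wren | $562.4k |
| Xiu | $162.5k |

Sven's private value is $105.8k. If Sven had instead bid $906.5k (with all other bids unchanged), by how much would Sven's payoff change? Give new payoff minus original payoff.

−$733.7k

The highest bid among the other bidders is $839.5k; Sven's bid doesn't change that.
Original bid $195.4k: Sven is not highest (top rival bid is $839.5k); payoff $0k.
Alternative bid $906.5k: Sven is highest, pays the top rival bid $839.5k; payoff $105.8k − $839.5k = −$733.7k.
Change in payoff = −$733.7k − ($0k) = −$733.7k.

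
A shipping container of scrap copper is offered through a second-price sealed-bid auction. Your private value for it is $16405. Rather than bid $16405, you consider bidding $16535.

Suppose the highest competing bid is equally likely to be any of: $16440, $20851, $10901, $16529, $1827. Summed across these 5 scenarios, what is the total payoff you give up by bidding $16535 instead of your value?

$159

The deviation costs you only when the competing bid falls strictly between $16405 and $16535; elsewhere both bids give the same outcome.
$16440: truthful payoff $0, deviation payoff −$35 → loss $35.
$20851: outcomes coincide → loss $0.
$10901: outcomes coincide → loss $0.
$16529: truthful payoff $0, deviation payoff −$124 → loss $124.
$1827: outcomes coincide → loss $0.
Total loss = $35 + $124 = $159.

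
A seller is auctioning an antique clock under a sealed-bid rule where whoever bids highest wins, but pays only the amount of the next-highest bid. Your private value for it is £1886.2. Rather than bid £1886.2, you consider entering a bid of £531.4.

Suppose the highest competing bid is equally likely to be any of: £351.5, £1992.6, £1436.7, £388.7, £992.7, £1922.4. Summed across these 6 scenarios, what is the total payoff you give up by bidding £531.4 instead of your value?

£1343

The deviation costs you only when the competing bid falls strictly between £531.4 and £1886.2; elsewhere both bids give the same outcome.
£351.5: outcomes coincide → loss £0.
£1992.6: outcomes coincide → loss £0.
£1436.7: truthful payoff £449.5, deviation payoff £0 → loss £449.5.
£388.7: outcomes coincide → loss £0.
£992.7: truthful payoff £893.5, deviation payoff £0 → loss £893.5.
£1922.4: outcomes coincide → loss £0.
Total loss = £449.5 + £893.5 = £1343.
Because the price is fixed by the runner-up's bid, deviating from your value can only change a good outcome into a bad one — never the reverse.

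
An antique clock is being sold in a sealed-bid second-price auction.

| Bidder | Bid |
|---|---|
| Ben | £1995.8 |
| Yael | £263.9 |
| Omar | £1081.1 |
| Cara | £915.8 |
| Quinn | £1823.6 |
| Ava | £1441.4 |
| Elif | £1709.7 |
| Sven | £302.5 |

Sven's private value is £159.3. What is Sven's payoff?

£0

Highest bid: Ben at £1995.8, so Ben wins.
Second-highest bid: Quinn at £1823.6 — that is the price the winner pays.
Sven did not win, so Sven pays nothing and receives nothing: payoff £0.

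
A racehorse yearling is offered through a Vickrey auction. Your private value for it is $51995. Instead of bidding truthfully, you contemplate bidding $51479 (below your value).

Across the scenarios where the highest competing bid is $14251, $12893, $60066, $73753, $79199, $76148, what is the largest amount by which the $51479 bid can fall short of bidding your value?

$14251: same outcome either way → loss $0.
$12893: same outcome either way → loss $0.
$60066: same outcome either way → loss $0.
$73753: same outcome either way → loss $0.
$79199: same outcome either way → loss $0.
$76148: same outcome either way → loss $0.
Maximum loss: $0.

$0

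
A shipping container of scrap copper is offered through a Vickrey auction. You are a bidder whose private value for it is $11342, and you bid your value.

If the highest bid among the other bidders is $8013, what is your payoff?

Your bid $11342 exceeds the highest competing bid $8013, so you win.
In a second-price auction the winner pays the second-highest bid, $8013.
Payoff = value − price = $11342 − $8013 = $3329.

$3329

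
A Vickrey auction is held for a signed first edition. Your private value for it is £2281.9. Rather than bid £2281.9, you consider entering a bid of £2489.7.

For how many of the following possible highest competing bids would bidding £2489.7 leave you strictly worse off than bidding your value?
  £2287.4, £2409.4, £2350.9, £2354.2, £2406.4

5

The deviation hurts exactly when the highest competing bid lies strictly between £2281.9 and £2489.7 — overbidding then wins at a price above your value.
£2287.4: inside the interval → strictly worse (loss £5.5).
£2409.4: inside the interval → strictly worse (loss £127.5).
£2350.9: inside the interval → strictly worse (loss £69).
£2354.2: inside the interval → strictly worse (loss £72.3).
£2406.4: inside the interval → strictly worse (loss £124.5).
Count: 5.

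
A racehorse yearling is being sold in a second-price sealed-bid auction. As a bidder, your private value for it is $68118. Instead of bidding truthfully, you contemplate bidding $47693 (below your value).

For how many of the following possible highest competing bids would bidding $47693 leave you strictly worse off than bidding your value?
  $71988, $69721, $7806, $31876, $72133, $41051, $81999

The deviation hurts exactly when the highest competing bid lies strictly between $47693 and $68118 — underbidding then forfeits a profitable win.
$71988: above both → same outcome either way.
$69721: above both → same outcome either way.
$7806: below both → same outcome either way.
$31876: below both → same outcome either way.
$72133: above both → same outcome either way.
$41051: below both → same outcome either way.
$81999: above both → same outcome either way.
Count: 0.

0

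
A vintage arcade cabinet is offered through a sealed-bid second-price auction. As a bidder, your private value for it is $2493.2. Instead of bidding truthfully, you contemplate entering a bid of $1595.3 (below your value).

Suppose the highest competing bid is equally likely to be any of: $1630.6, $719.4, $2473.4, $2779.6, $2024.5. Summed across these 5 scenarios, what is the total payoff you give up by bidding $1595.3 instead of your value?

$1351.1

The deviation costs you only when the competing bid falls strictly between $1595.3 and $2493.2; elsewhere both bids give the same outcome.
$1630.6: truthful payoff $862.6, deviation payoff $0 → loss $862.6.
$719.4: outcomes coincide → loss $0.
$2473.4: truthful payoff $19.8, deviation payoff $0 → loss $19.8.
$2779.6: outcomes coincide → loss $0.
$2024.5: truthful payoff $468.7, deviation payoff $0 → loss $468.7.
Total loss = $862.6 + $19.8 + $468.7 = $1351.1.
In a second-price auction your bid sets only whether you win, not what you pay, so bidding your true value is weakly dominant.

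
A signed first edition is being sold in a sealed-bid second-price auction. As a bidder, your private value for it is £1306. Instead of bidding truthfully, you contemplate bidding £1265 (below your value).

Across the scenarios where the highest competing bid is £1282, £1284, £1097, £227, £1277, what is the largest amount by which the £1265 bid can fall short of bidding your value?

£29

£1282: truthful gives £24, deviation gives £0 → loss £24.
£1284: truthful gives £22, deviation gives £0 → loss £22.
£1097: same outcome either way → loss £0.
£227: same outcome either way → loss £0.
£1277: truthful gives £29, deviation gives £0 → loss £29.
Maximum loss: £29.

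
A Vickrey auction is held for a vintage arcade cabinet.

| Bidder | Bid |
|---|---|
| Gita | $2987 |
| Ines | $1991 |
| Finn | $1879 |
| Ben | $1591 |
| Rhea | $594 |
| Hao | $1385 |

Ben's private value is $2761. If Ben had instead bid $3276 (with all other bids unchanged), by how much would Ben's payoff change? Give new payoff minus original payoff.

−$226

The highest bid among the other bidders is $2987; Ben's bid doesn't change that.
Original bid $1591: Ben is not highest (top rival bid is $2987); payoff $0.
Alternative bid $3276: Ben is highest, pays the top rival bid $2987; payoff $2761 − $2987 = −$226.
Change in payoff = −$226 − ($0) = −$226.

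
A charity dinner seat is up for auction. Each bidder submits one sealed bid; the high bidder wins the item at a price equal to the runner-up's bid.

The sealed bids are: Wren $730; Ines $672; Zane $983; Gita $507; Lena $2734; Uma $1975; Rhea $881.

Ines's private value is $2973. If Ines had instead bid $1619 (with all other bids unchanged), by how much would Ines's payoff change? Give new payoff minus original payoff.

$0

The highest bid among the other bidders is $2734; Ines's bid doesn't change that.
Original bid $672: Ines is not highest (top rival bid is $2734); payoff $0.
Alternative bid $1619: Ines is not highest (top rival bid is $2734); payoff $0.
Change in payoff = $0 − ($0) = $0.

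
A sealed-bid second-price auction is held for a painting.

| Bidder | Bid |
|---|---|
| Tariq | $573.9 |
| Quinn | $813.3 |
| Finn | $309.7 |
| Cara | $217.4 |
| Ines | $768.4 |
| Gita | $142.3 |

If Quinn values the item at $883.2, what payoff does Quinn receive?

$114.8

Highest bid: Quinn at $813.3, so Quinn wins.
Second-highest bid: Ines at $768.4 — that is the price the winner pays.
Quinn's payoff = value − price = $883.2 − $768.4 = $114.8.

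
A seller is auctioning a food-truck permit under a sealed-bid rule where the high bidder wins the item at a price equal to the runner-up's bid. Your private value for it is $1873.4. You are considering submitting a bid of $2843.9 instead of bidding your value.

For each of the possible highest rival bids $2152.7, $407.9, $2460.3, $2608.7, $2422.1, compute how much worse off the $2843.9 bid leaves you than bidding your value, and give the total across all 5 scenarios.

$2150.2

The deviation costs you only when the competing bid falls strictly between $1873.4 and $2843.9; elsewhere both bids give the same outcome.
$2152.7: truthful payoff $0, deviation payoff −$279.3 → loss $279.3.
$407.9: outcomes coincide → loss $0.
$2460.3: truthful payoff $0, deviation payoff −$586.9 → loss $586.9.
$2608.7: truthful payoff $0, deviation payoff −$735.3 → loss $735.3.
$2422.1: truthful payoff $0, deviation payoff −$548.7 → loss $548.7.
Total loss = $279.3 + $586.9 + $735.3 + $548.7 = $2150.2.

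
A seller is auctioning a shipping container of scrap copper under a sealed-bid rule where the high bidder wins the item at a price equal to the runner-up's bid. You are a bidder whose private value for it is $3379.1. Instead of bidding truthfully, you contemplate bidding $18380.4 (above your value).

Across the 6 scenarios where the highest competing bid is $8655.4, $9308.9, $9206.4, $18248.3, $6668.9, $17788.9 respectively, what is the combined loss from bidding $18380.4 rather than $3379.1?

The deviation costs you only when the competing bid falls strictly between $3379.1 and $18380.4; elsewhere both bids give the same outcome.
$8655.4: truthful payoff $0, deviation payoff −$5276.3 → loss $5276.3.
$9308.9: truthful payoff $0, deviation payoff −$5929.8 → loss $5929.8.
$9206.4: truthful payoff $0, deviation payoff −$5827.3 → loss $5827.3.
$18248.3: truthful payoff $0, deviation payoff −$14869.2 → loss $14869.2.
$6668.9: truthful payoff $0, deviation payoff −$3289.8 → loss $3289.8.
$17788.9: truthful payoff $0, deviation payoff −$14409.8 → loss $14409.8.
Total loss = $5276.3 + $5929.8 + $5827.3 + $14869.2 + $3289.8 + $14409.8 = $49602.2.

$49602.2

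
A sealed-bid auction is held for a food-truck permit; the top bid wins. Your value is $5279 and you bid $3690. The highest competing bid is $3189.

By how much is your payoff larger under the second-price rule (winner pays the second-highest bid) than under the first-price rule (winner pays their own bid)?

$501

You have the highest bid, so you win under either rule.
Second-price: pay $3189 → payoff $2090.
First-price: pay your own bid $3690 → payoff $1589.
Difference = $2090 − ($1589) = $501.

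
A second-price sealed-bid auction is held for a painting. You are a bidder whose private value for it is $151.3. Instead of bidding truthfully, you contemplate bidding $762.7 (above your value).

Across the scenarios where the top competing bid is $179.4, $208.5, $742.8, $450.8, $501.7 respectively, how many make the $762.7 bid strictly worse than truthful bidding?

5

The deviation hurts exactly when the highest competing bid lies strictly between $151.3 and $762.7 — overbidding then wins at a price above your value.
$179.4: inside the interval → strictly worse (loss $28.1).
$208.5: inside the interval → strictly worse (loss $57.2).
$742.8: inside the interval → strictly worse (loss $591.5).
$450.8: inside the interval → strictly worse (loss $299.5).
$501.7: inside the interval → strictly worse (loss $350.4).
Count: 5.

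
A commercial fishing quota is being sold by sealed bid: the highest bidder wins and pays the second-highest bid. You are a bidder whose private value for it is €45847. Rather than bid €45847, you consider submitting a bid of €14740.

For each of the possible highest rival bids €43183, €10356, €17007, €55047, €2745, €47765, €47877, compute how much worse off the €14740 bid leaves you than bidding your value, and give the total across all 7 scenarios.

€31504

The deviation costs you only when the competing bid falls strictly between €14740 and €45847; elsewhere both bids give the same outcome.
€43183: truthful payoff €2664, deviation payoff €0 → loss €2664.
€10356: outcomes coincide → loss €0.
€17007: truthful payoff €28840, deviation payoff €0 → loss €28840.
€55047: outcomes coincide → loss €0.
€2745: outcomes coincide → loss €0.
€47765: outcomes coincide → loss €0.
€47877: outcomes coincide → loss €0.
Total loss = €2664 + €28840 = €31504.
Because the price is fixed by the runner-up's bid, deviating from your value can only change a good outcome into a bad one — never the reverse.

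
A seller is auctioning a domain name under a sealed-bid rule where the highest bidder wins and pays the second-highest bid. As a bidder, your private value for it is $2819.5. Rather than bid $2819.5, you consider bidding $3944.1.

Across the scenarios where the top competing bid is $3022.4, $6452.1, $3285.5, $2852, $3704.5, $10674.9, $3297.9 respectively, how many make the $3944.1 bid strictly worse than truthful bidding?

The deviation hurts exactly when the highest competing bid lies strictly between $2819.5 and $3944.1 — overbidding then wins at a price above your value.
$3022.4: inside the interval → strictly worse (loss $202.9).
$6452.1: above both → same outcome either way.
$3285.5: inside the interval → strictly worse (loss $466).
$2852: inside the interval → strictly worse (loss $32.5).
$3704.5: inside the interval → strictly worse (loss $885).
$10674.9: above both → same outcome either way.
$3297.9: inside the interval → strictly worse (loss $478.4).
Count: 5.

5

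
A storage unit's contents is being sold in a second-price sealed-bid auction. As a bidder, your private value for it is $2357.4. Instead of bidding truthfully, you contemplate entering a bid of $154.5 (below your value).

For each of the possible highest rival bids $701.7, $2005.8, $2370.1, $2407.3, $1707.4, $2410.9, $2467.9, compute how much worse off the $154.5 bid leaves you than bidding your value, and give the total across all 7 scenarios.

The deviation costs you only when the competing bid falls strictly between $154.5 and $2357.4; elsewhere both bids give the same outcome.
$701.7: truthful payoff $1655.7, deviation payoff $0 → loss $1655.7.
$2005.8: truthful payoff $351.6, deviation payoff $0 → loss $351.6.
$2370.1: outcomes coincide → loss $0.
$2407.3: outcomes coincide → loss $0.
$1707.4: truthful payoff $650, deviation payoff $0 → loss $650.
$2410.9: outcomes coincide → loss $0.
$2467.9: outcomes coincide → loss $0.
Total loss = $1655.7 + $351.6 + $650 = $2657.3.
Truthful bidding weakly dominates here: raising your bid can only win items priced above your value, and lowering it can only forfeit items priced below.

$2657.3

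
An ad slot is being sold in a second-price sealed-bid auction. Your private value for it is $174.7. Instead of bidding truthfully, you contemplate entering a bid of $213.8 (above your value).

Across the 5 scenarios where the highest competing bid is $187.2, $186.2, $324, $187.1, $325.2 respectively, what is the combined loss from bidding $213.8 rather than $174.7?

$36.4

The deviation costs you only when the competing bid falls strictly between $174.7 and $213.8; elsewhere both bids give the same outcome.
$187.2: truthful payoff $0, deviation payoff −$12.5 → loss $12.5.
$186.2: truthful payoff $0, deviation payoff −$11.5 → loss $11.5.
$324: outcomes coincide → loss $0.
$187.1: truthful payoff $0, deviation payoff −$12.4 → loss $12.4.
$325.2: outcomes coincide → loss $0.
Total loss = $12.5 + $11.5 + $12.4 = $36.4.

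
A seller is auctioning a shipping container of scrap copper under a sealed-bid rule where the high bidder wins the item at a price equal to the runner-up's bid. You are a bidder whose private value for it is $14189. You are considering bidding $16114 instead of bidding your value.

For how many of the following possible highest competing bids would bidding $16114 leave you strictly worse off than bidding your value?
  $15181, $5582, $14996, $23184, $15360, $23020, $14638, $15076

The deviation hurts exactly when the highest competing bid lies strictly between $14189 and $16114 — overbidding then wins at a price above your value.
$15181: inside the interval → strictly worse (loss $992).
$5582: below both → same outcome either way.
$14996: inside the interval → strictly worse (loss $807).
$23184: above both → same outcome either way.
$15360: inside the interval → strictly worse (loss $1171).
$23020: above both → same outcome either way.
$14638: inside the interval → strictly worse (loss $449).
$15076: inside the interval → strictly worse (loss $887).
Count: 5.

5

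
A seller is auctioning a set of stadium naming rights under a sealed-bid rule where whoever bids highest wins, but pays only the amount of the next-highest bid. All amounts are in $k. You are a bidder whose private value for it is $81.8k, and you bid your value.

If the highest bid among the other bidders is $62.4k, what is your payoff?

Your bid $81.8k exceeds the highest competing bid $62.4k, so you win.
In a second-price auction the winner pays the second-highest bid, $62.4k.
Payoff = value − price = $81.8k − $62.4k = $19.4k.

$19.4k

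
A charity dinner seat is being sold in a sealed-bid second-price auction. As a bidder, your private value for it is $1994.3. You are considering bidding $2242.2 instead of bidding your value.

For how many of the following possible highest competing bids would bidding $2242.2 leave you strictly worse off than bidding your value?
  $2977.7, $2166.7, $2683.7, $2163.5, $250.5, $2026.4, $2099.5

The deviation hurts exactly when the highest competing bid lies strictly between $1994.3 and $2242.2 — overbidding then wins at a price above your value.
$2977.7: above both → same outcome either way.
$2166.7: inside the interval → strictly worse (loss $172.4).
$2683.7: above both → same outcome either way.
$2163.5: inside the interval → strictly worse (loss $169.2).
$250.5: below both → same outcome either way.
$2026.4: inside the interval → strictly worse (loss $32.1).
$2099.5: inside the interval → strictly worse (loss $105.2).
Count: 4.

4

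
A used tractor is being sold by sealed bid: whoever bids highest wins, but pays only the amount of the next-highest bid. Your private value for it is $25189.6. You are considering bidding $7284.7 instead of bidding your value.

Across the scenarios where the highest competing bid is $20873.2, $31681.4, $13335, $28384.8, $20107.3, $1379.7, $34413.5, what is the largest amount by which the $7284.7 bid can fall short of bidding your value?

$11854.6

$20873.2: truthful gives $4316.4, deviation gives $0 → loss $4316.4.
$31681.4: same outcome either way → loss $0.
$13335: truthful gives $11854.6, deviation gives $0 → loss $11854.6.
$28384.8: same outcome either way → loss $0.
$20107.3: truthful gives $5082.3, deviation gives $0 → loss $5082.3.
$1379.7: same outcome either way → loss $0.
$34413.5: same outcome either way → loss $0.
Maximum loss: $11854.6.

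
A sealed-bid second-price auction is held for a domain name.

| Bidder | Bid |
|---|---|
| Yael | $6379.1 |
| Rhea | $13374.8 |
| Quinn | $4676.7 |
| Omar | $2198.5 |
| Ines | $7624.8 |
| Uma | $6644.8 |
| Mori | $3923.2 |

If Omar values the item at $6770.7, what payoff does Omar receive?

Highest bid: Rhea at $13374.8, so Rhea wins.
Second-highest bid: Ines at $7624.8 — that is the price the winner pays.
Omar did not win, so Omar pays nothing and receives nothing: payoff $0.

$0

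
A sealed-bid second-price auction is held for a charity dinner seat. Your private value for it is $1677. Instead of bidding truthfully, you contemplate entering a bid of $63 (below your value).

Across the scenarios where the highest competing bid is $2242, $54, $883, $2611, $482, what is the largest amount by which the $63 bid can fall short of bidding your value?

$1195

$2242: same outcome either way → loss $0.
$54: same outcome either way → loss $0.
$883: truthful gives $794, deviation gives $0 → loss $794.
$2611: same outcome either way → loss $0.
$482: truthful gives $1195, deviation gives $0 → loss $1195.
Maximum loss: $1195.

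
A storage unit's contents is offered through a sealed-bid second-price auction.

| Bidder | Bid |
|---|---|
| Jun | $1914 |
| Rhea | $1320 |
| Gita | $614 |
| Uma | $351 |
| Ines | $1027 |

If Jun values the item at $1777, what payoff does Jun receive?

Highest bid: Jun at $1914, so Jun wins.
Second-highest bid: Rhea at $1320 — that is the price the winner pays.
Jun's payoff = value − price = $1777 − $1320 = $457.

$457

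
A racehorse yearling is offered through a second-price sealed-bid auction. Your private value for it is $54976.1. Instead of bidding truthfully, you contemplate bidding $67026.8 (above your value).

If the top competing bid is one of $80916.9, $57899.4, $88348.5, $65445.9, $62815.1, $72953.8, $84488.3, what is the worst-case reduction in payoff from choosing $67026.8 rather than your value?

$10469.8

$80916.9: same outcome either way → loss $0.
$57899.4: truthful gives $0, deviation gives −$2923.3 → loss $2923.3.
$88348.5: same outcome either way → loss $0.
$65445.9: truthful gives $0, deviation gives −$10469.8 → loss $10469.8.
$62815.1: truthful gives $0, deviation gives −$7839 → loss $7839.
$72953.8: same outcome either way → loss $0.
$84488.3: same outcome either way → loss $0.
Maximum loss: $10469.8.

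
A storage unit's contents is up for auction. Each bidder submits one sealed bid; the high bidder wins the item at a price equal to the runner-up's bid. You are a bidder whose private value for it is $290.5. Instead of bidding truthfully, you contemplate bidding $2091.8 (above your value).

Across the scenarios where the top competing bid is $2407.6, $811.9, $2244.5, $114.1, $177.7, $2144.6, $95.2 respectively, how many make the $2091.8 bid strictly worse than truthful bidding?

1

The deviation hurts exactly when the highest competing bid lies strictly between $290.5 and $2091.8 — overbidding then wins at a price above your value.
$2407.6: above both → same outcome either way.
$811.9: inside the interval → strictly worse (loss $521.4).
$2244.5: above both → same outcome either way.
$114.1: below both → same outcome either way.
$177.7: below both → same outcome either way.
$2144.6: above both → same outcome either way.
$95.2: below both → same outcome either way.
Count: 1.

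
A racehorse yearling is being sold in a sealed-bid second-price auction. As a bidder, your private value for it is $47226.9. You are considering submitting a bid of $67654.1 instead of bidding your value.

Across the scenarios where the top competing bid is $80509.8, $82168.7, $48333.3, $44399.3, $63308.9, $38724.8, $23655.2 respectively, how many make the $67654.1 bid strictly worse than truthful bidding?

2

The deviation hurts exactly when the highest competing bid lies strictly between $47226.9 and $67654.1 — overbidding then wins at a price above your value.
$80509.8: above both → same outcome either way.
$82168.7: above both → same outcome either way.
$48333.3: inside the interval → strictly worse (loss $1106.4).
$44399.3: below both → same outcome either way.
$63308.9: inside the interval → strictly worse (loss $16082).
$38724.8: below both → same outcome either way.
$23655.2: below both → same outcome either way.
Count: 2.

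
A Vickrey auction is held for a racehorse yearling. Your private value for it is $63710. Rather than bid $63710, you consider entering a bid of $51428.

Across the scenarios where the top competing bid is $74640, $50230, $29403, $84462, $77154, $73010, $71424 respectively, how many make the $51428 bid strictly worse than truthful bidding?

The deviation hurts exactly when the highest competing bid lies strictly between $51428 and $63710 — underbidding then forfeits a profitable win.
$74640: above both → same outcome either way.
$50230: below both → same outcome either way.
$29403: below both → same outcome either way.
$84462: above both → same outcome either way.
$77154: above both → same outcome either way.
$73010: above both → same outcome either way.
$71424: above both → same outcome either way.
Count: 0.

0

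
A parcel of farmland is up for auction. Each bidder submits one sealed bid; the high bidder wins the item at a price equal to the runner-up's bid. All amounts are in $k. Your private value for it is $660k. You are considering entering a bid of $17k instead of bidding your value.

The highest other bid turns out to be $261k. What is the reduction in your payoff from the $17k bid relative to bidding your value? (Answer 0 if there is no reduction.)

$399k

Bidding your value $660k: you win (since $660k > $261k) and pay $261k. Payoff $399k.
Bidding $17k: you lose. Payoff $0k.
The competing bid $261k lies between your shaded bid and your value, so underbidding forfeits an item you could have won at a profitable price.
Loss from deviating = $399k − ($0k) = $399k.
Truthful bidding weakly dominates here: raising your bid can only win items priced above your value, and lowering it can only forfeit items priced below.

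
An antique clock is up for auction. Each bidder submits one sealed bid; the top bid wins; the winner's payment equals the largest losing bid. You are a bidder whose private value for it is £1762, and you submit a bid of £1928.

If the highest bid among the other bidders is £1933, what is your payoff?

Your bid £1928 is below the highest competing bid £1933, so you lose.
A losing bidder pays nothing and receives nothing: payoff = £0.

£0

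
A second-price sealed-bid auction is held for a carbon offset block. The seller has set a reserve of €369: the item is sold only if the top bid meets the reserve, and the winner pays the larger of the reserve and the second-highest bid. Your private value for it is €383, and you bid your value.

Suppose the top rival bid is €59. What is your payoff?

€14

Your bid €383 is the highest and exceeds the reserve.
Price = max(second-highest bid, reserve) = max(€59, €369) = €369.
Payoff = €383 − €369 = €14.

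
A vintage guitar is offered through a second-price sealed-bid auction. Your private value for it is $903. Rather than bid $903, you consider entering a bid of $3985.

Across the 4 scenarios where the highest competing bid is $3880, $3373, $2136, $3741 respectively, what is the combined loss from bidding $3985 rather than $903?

The deviation costs you only when the competing bid falls strictly between $903 and $3985; elsewhere both bids give the same outcome.
$3880: truthful payoff $0, deviation payoff −$2977 → loss $2977.
$3373: truthful payoff $0, deviation payoff −$2470 → loss $2470.
$2136: truthful payoff $0, deviation payoff −$1233 → loss $1233.
$3741: truthful payoff $0, deviation payoff −$2838 → loss $2838.
Total loss = $2977 + $2470 + $1233 + $2838 = $9518.

$9518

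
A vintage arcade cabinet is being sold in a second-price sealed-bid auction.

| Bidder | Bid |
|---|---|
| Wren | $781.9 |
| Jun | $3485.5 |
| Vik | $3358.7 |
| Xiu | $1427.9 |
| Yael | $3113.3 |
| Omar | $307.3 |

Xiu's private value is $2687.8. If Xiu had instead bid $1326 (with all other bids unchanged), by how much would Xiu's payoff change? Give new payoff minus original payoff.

The highest bid among the other bidders is $3485.5; Xiu's bid doesn't change that.
Original bid $1427.9: Xiu is not highest (top rival bid is $3485.5); payoff $0.
Alternative bid $1326: Xiu is not highest (top rival bid is $3485.5); payoff $0.
Change in payoff = $0 − ($0) = $0.

$0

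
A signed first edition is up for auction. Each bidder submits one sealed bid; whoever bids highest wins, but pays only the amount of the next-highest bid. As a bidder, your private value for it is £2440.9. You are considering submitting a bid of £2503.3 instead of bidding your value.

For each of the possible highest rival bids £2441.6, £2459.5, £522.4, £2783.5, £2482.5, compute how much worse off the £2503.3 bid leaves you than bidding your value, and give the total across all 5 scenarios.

£60.9

The deviation costs you only when the competing bid falls strictly between £2440.9 and £2503.3; elsewhere both bids give the same outcome.
£2441.6: truthful payoff £0, deviation payoff −£0.7 → loss £0.7.
£2459.5: truthful payoff £0, deviation payoff −£18.6 → loss £18.6.
£522.4: outcomes coincide → loss £0.
£2783.5: outcomes coincide → loss £0.
£2482.5: truthful payoff £0, deviation payoff −£41.6 → loss £41.6.
Total loss = £0.7 + £18.6 + £41.6 = £60.9.
In a second-price auction your bid sets only whether you win, not what you pay, so bidding your true value is weakly dominant.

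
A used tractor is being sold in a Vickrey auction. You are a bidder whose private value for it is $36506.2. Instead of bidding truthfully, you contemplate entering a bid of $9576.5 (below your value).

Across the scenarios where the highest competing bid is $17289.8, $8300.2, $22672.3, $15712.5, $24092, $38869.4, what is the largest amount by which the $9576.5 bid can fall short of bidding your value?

$17289.8: truthful gives $19216.4, deviation gives $0 → loss $19216.4.
$8300.2: same outcome either way → loss $0.
$22672.3: truthful gives $13833.9, deviation gives $0 → loss $13833.9.
$15712.5: truthful gives $20793.7, deviation gives $0 → loss $20793.7.
$24092: truthful gives $12414.2, deviation gives $0 → loss $12414.2.
$38869.4: same outcome either way → loss $0.
Maximum loss: $20793.7.

$20793.7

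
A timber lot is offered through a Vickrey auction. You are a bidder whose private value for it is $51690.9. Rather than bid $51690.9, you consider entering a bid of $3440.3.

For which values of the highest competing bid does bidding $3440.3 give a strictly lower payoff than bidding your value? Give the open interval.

If the competing bid is below $3440.3, both bids win at the same price — no difference.
If it is above $51690.9, both bids lose — no difference.
If it lies strictly between $3440.3 and $51690.9, bidding your value wins at a price below your value (positive payoff) while bidding $3440.3 loses (payoff 0).
So the deviation strictly hurts on the open interval ($3440.3, $51690.9).
Truthful bidding weakly dominates here: raising your bid can only win items priced above your value, and lowering it can only forfeit items priced below.

($3440.3, $51690.9)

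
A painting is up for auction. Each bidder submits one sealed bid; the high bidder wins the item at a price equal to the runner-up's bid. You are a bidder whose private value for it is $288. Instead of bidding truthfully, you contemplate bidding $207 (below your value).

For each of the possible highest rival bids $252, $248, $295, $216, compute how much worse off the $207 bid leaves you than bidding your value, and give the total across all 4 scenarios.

$148

The deviation costs you only when the competing bid falls strictly between $207 and $288; elsewhere both bids give the same outcome.
$252: truthful payoff $36, deviation payoff $0 → loss $36.
$248: truthful payoff $40, deviation payoff $0 → loss $40.
$295: outcomes coincide → loss $0.
$216: truthful payoff $72, deviation payoff $0 → loss $72.
Total loss = $36 + $40 + $72 = $148.
Because the price is fixed by the runner-up's bid, deviating from your value can only change a good outcome into a bad one — never the reverse.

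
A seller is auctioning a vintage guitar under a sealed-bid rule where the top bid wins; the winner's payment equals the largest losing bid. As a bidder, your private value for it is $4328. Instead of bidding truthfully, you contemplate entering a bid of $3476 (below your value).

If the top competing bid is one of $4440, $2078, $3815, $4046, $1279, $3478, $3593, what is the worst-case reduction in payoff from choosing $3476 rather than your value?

$850

$4440: same outcome either way → loss $0.
$2078: same outcome either way → loss $0.
$3815: truthful gives $513, deviation gives $0 → loss $513.
$4046: truthful gives $282, deviation gives $0 → loss $282.
$1279: same outcome either way → loss $0.
$3478: truthful gives $850, deviation gives $0 → loss $850.
$3593: truthful gives $735, deviation gives $0 → loss $735.
Maximum loss: $850.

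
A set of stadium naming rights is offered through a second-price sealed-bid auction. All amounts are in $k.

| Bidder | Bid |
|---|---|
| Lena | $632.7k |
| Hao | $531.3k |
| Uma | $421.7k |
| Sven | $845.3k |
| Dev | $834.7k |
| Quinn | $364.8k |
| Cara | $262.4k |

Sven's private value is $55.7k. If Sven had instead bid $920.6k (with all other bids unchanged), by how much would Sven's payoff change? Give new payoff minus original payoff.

The highest bid among the other bidders is $834.7k; Sven's bid doesn't change that.
Original bid $845.3k: Sven is highest, pays the top rival bid $834.7k; payoff $55.7k − $834.7k = −$779k.
Alternative bid $920.6k: Sven is highest, pays the top rival bid $834.7k; payoff $55.7k − $834.7k = −$779k.
Change in payoff = −$779k − (−$779k) = $0k.

$0k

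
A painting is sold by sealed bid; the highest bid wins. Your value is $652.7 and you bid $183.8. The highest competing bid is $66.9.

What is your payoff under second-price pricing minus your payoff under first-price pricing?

$116.9

You have the highest bid, so you win under either rule.
Second-price: pay $66.9 → payoff $585.8.
First-price: pay your own bid $183.8 → payoff $468.9.
Difference = $585.8 − ($468.9) = $116.9.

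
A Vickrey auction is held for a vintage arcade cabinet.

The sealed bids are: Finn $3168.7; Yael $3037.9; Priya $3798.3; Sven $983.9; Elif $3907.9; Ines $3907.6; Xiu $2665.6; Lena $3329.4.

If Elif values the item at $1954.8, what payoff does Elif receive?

−$1952.8

Highest bid: Elif at $3907.9, so Elif wins.
Second-highest bid: Ines at $3907.6 — that is the price the winner pays.
Elif's payoff = value − price = $1954.8 − $3907.6 = −$1952.8.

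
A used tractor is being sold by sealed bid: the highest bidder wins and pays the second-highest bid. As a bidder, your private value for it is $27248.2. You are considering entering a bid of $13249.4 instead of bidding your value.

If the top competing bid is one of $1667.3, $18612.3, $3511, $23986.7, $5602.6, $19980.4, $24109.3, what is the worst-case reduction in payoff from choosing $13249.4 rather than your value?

$8635.9

$1667.3: same outcome either way → loss $0.
$18612.3: truthful gives $8635.9, deviation gives $0 → loss $8635.9.
$3511: same outcome either way → loss $0.
$23986.7: truthful gives $3261.5, deviation gives $0 → loss $3261.5.
$5602.6: same outcome either way → loss $0.
$19980.4: truthful gives $7267.8, deviation gives $0 → loss $7267.8.
$24109.3: truthful gives $3138.9, deviation gives $0 → loss $3138.9.
Maximum loss: $8635.9.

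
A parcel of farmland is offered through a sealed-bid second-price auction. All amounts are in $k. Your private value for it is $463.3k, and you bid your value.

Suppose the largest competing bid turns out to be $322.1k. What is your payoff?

$141.2k

Your bid $463.3k exceeds the highest competing bid $322.1k, so you win.
In a second-price auction the winner pays the second-highest bid, $322.1k.
Payoff = value − price = $463.3k − $322.1k = $141.2k.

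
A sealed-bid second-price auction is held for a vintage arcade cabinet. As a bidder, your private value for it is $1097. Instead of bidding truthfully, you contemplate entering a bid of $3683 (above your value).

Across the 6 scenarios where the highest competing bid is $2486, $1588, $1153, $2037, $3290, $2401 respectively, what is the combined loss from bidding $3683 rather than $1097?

$6373

The deviation costs you only when the competing bid falls strictly between $1097 and $3683; elsewhere both bids give the same outcome.
$2486: truthful payoff $0, deviation payoff −$1389 → loss $1389.
$1588: truthful payoff $0, deviation payoff −$491 → loss $491.
$1153: truthful payoff $0, deviation payoff −$56 → loss $56.
$2037: truthful payoff $0, deviation payoff −$940 → loss $940.
$3290: truthful payoff $0, deviation payoff −$2193 → loss $2193.
$2401: truthful payoff $0, deviation payoff −$1304 → loss $1304.
Total loss = $1389 + $491 + $56 + $940 + $2193 + $1304 = $6373.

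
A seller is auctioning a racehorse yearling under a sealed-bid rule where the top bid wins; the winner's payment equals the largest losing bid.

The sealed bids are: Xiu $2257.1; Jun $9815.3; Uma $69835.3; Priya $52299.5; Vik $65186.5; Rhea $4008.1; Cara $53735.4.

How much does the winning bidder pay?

Highest bid: Uma at $69835.3, so Uma wins.
Second-highest bid: Vik at $65186.5 — that is the price the winner pays.

$65186.5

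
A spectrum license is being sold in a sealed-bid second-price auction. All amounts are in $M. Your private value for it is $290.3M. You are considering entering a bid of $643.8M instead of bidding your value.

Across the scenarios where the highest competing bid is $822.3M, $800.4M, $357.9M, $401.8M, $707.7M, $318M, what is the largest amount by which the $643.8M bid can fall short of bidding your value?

$111.5M

$822.3M: same outcome either way → loss $0M.
$800.4M: same outcome either way → loss $0M.
$357.9M: truthful gives $0M, deviation gives −$67.6M → loss $67.6M.
$401.8M: truthful gives $0M, deviation gives −$111.5M → loss $111.5M.
$707.7M: same outcome either way → loss $0M.
$318M: truthful gives $0M, deviation gives −$27.7M → loss $27.7M.
Maximum loss: $111.5M.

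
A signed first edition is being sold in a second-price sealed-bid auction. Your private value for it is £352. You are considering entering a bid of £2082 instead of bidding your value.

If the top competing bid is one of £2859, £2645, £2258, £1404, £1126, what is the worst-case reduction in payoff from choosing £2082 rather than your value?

£2859: same outcome either way → loss £0.
£2645: same outcome either way → loss £0.
£2258: same outcome either way → loss £0.
£1404: truthful gives £0, deviation gives −£1052 → loss £1052.
£1126: truthful gives £0, deviation gives −£774 → loss £774.
Maximum loss: £1052.

£1052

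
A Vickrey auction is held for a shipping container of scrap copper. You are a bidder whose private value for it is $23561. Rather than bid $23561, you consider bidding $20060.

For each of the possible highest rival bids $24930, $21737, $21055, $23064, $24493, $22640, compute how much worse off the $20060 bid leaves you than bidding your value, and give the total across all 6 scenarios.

$5748

The deviation costs you only when the competing bid falls strictly between $20060 and $23561; elsewhere both bids give the same outcome.
$24930: outcomes coincide → loss $0.
$21737: truthful payoff $1824, deviation payoff $0 → loss $1824.
$21055: truthful payoff $2506, deviation payoff $0 → loss $2506.
$23064: truthful payoff $497, deviation payoff $0 → loss $497.
$24493: outcomes coincide → loss $0.
$22640: truthful payoff $921, deviation payoff $0 → loss $921.
Total loss = $1824 + $2506 + $497 + $921 = $5748.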